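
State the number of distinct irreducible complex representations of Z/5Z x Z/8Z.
40

Derivation: The number of irreducible complex representations of a finite group equals its number of conjugacy classes. Z/5Z x Z/8Z is abelian of order 40, so every element is its own conjugacy class: 40 classes, so Z/5Z x Z/8Z (order 40) has exactly 40 irreducible complex representations.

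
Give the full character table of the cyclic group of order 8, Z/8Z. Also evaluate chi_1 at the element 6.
Character table of Z/8Z (irreps indexed chi_0,...,chi_7 with chi_k(m) = zeta_8^(k*m), zeta_8 = exp(2*pi*i/8)):
  irrep \ class  {0} (size 1)  {1} (size 1)    {2} (size 1)  {3} (size 1)    {4} (size 1)  {5} (size 1)    {6} (size 1)  {7} (size 1)  
  chi_0          1             1               1             1               1             1               1             1             
  chi_1          1             exp(I*pi/4)     I             exp(3*I*pi/4)   -1            exp(-3*I*pi/4)  -I            exp(-I*pi/4)  
  chi_2          1             I               -1            -I              1             I               -1            -I            
  chi_3          1             exp(3*I*pi/4)   -I            exp(I*pi/4)     -1            exp(-I*pi/4)    I             exp(-3*I*pi/4)
  chi_4          1             -1              1             -1              1             -1              1             -1            
  chi_5          1             exp(-3*I*pi/4)  I             exp(-I*pi/4)    -1            exp(I*pi/4)     -I            exp(3*I*pi/4) 
  chi_6          1             -I              -1            I               1             -I              -1            I             
  chi_7          1             exp(-I*pi/4)    -I            exp(-3*I*pi/4)  -1            exp(3*I*pi/4)   I             exp(I*pi/4)   

Spot check: chi_1(6) = zeta_8^(1*6) = zeta_8^6 = -I.

Proof sketch: Z/8Z is abelian, so all 8 irreducible complex representations are 1-dimensional. They are given by chi_k(m) = zeta_8^(k*m) for k = 0,...,7. Row orthogonality: sum_m chi_k(m) conj(chi_l(m)) = 8 * [k = l].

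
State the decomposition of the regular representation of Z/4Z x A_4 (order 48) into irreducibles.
Each irreducible V_i of dimension d_i appears with multiplicity d_i, i.e. rho_reg = (direct sum over all irreducibles V_i) d_i V_i. The irreducible dimensions for Z/4Z x A_4 are 1, 1, 1, 1, 1, 1, 1, 1, 1, 1, 1, 1, 3, 3, 3, 3: 12 irreducibles of dimension 1, each with multiplicity 1; 4 irreducibles of dimension 3, each with multiplicity 3. Total dimension 12*1*1 + 4*3*3 = 48 = |G|.

Solution. General theorem: in the regular representation of a finite group G, each irreducible appears with multiplicity equal to its dimension. Check: dim(rho_reg) = sum d_i^2 = 1 + 1 + 1 + 1 + 1 + 1 + 1 + 1 + 1 + 1 + 1 + 1 + 9 + 9 + 9 + 9 = 48 = |G|.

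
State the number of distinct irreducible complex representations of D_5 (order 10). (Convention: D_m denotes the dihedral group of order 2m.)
4

Derivation: The number of irreducible complex representations of a finite group equals its number of conjugacy classes. D_5 has 4 conjugacy classes ((n+3)/2 for n odd), so D_5 (order 10) has exactly 4 irreducible complex representations.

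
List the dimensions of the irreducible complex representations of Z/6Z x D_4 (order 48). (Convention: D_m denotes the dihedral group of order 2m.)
Dimensions: 1, 1, 1, 1, 1, 1, 1, 1, 1, 1, 1, 1, 1, 1, 1, 1, 1, 1, 1, 1, 1, 1, 1, 1, 2, 2, 2, 2, 2, 2

Reasoning: There are 30 irreducibles (= number of conjugacy classes). Their dimensions d_i satisfy sum d_i^2 = |G| = 48: 1 + 1 + 1 + 1 + 1 + 1 + 1 + 1 + 1 + 1 + 1 + 1 + 1 + 1 + 1 + 1 + 1 + 1 + 1 + 1 + 1 + 1 + 1 + 1 + 4 + 4 + 4 + 4 + 4 + 4 = 48. (For the product with Z/6Z: each of the 6 1-dim characters of Z/6Z tensors with each irrep of D_4, giving 6 copies of each D_4-dimension.)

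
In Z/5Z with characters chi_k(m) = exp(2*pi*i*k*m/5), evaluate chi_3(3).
chi_3(3) = zeta_5^9 = exp(-2*I*pi/5)

Why: chi_3(3) = zeta_5^(3*3) = zeta_5^9. Since zeta_5^5 = 1, this equals zeta_5^4 = exp(2*pi*i*4/5) = exp(-2*I*pi/5).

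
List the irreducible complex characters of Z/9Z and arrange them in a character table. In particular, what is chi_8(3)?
Character table of Z/9Z (irreps indexed chi_0,...,chi_8 with chi_k(m) = zeta_9^(k*m), zeta_9 = exp(2*pi*i/9)):
  irrep \ class  {0} (size 1)  {1} (size 1)    {2} (size 1)    {3} (size 1)    {4} (size 1)    {5} (size 1)    {6} (size 1)    {7} (size 1)    {8} (size 1)  
  chi_0          1             1               1               1               1               1               1               1               1             
  chi_1          1             exp(2*I*pi/9)   exp(4*I*pi/9)   exp(2*I*pi/3)   exp(8*I*pi/9)   exp(-8*I*pi/9)  exp(-2*I*pi/3)  exp(-4*I*pi/9)  exp(-2*I*pi/9)
  chi_2          1             exp(4*I*pi/9)   exp(8*I*pi/9)   exp(-2*I*pi/3)  exp(-2*I*pi/9)  exp(2*I*pi/9)   exp(2*I*pi/3)   exp(-8*I*pi/9)  exp(-4*I*pi/9)
  chi_3          1             exp(2*I*pi/3)   exp(-2*I*pi/3)  1               exp(2*I*pi/3)   exp(-2*I*pi/3)  1               exp(2*I*pi/3)   exp(-2*I*pi/3)
  chi_4          1             exp(8*I*pi/9)   exp(-2*I*pi/9)  exp(2*I*pi/3)   exp(-4*I*pi/9)  exp(4*I*pi/9)   exp(-2*I*pi/3)  exp(2*I*pi/9)   exp(-8*I*pi/9)
  chi_5          1             exp(-8*I*pi/9)  exp(2*I*pi/9)   exp(-2*I*pi/3)  exp(4*I*pi/9)   exp(-4*I*pi/9)  exp(2*I*pi/3)   exp(-2*I*pi/9)  exp(8*I*pi/9) 
  chi_6          1             exp(-2*I*pi/3)  exp(2*I*pi/3)   1               exp(-2*I*pi/3)  exp(2*I*pi/3)   1               exp(-2*I*pi/3)  exp(2*I*pi/3) 
  chi_7          1             exp(-4*I*pi/9)  exp(-8*I*pi/9)  exp(2*I*pi/3)   exp(2*I*pi/9)   exp(-2*I*pi/9)  exp(-2*I*pi/3)  exp(8*I*pi/9)   exp(4*I*pi/9) 
  chi_8          1             exp(-2*I*pi/9)  exp(-4*I*pi/9)  exp(-2*I*pi/3)  exp(-8*I*pi/9)  exp(8*I*pi/9)   exp(2*I*pi/3)   exp(4*I*pi/9)   exp(2*I*pi/9) 

Spot check: chi_8(3) = zeta_9^(8*3) = zeta_9^24 = exp(-2*I*pi/3).

Working: Z/9Z is abelian, so all 9 irreducible complex representations are 1-dimensional. They are given by chi_k(m) = zeta_9^(k*m) for k = 0,...,8. Row orthogonality: sum_m chi_k(m) conj(chi_l(m)) = 9 * [k = l].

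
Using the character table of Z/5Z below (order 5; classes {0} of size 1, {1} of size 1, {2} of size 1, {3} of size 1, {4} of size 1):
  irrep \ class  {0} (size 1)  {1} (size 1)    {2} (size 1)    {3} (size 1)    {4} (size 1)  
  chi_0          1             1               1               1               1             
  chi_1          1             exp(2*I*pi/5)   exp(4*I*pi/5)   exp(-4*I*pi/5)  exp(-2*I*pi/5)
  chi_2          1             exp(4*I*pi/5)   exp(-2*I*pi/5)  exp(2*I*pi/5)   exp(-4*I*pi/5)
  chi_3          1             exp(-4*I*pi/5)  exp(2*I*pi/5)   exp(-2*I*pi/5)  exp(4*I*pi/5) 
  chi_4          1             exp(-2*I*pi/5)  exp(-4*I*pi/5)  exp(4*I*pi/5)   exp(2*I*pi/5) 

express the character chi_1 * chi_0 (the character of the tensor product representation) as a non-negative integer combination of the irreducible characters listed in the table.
chi_1 tensor chi_0 = chi_1 (all other irreducibles have multiplicity 0).

Justification: The character of a tensor product is the pointwise product (chi_1 * chi_0)(C) = chi_1(C) * chi_0(C):
  {0}: (1)*(1), {1}: (exp(2*I*pi/5))*(1), {2}: (exp(4*I*pi/5))*(1), {3}: (exp(-4*I*pi/5))*(1), {4}: (exp(-2*I*pi/5))*(1)
so (chi_1 * chi_0) takes values
  {0} -> 1, {1} -> exp(2*I*pi/5), {2} -> exp(4*I*pi/5), {3} -> exp(-4*I*pi/5), {4} -> exp(-2*I*pi/5).
Now take the inner product of this character with each irreducible chi from the table, <chi_1*chi_0, chi> = (1/5) sum_C |C| (chi_1*chi_0)(C) conj(chi(C)):
  <chi_1*chi_0, chi_0> = (1/5)[1*(1)*conj(1) + 1*(exp(2*I*pi/5))*conj(1) + 1*(exp(4*I*pi/5))*conj(1) + 1*(exp(-4*I*pi/5))*conj(1) + 1*(exp(-2*I*pi/5))*conj(1)]
      = (1/5)[(1) + (exp(2*I*pi/5)) + (exp(4*I*pi/5)) + (exp(-4*I*pi/5)) + (exp(-2*I*pi/5))] = 0/5 = 0
  <chi_1*chi_0, chi_1> = (1/5)[1*(1)*conj(1) + 1*(exp(2*I*pi/5))*conj(exp(2*I*pi/5)) + 1*(exp(4*I*pi/5))*conj(exp(4*I*pi/5)) + 1*(exp(-4*I*pi/5))*conj(exp(-4*I*pi/5)) + 1*(exp(-2*I*pi/5))*conj(exp(-2*I*pi/5))]
      = (1/5)[(1) + (1) + (1) + (1) + (1)] = 5/5 = 1
  <chi_1*chi_0, chi_2> = (1/5)[1*(1)*conj(1) + 1*(exp(2*I*pi/5))*conj(exp(4*I*pi/5)) + 1*(exp(4*I*pi/5))*conj(exp(-2*I*pi/5)) + 1*(exp(-4*I*pi/5))*conj(exp(2*I*pi/5)) + 1*(exp(-2*I*pi/5))*conj(exp(-4*I*pi/5))]
      = (1/5)[(1) + (exp(-2*I*pi/5)) + (exp(-4*I*pi/5)) + (exp(4*I*pi/5)) + (exp(2*I*pi/5))] = 0/5 = 0
  <chi_1*chi_0, chi_3> = (1/5)[1*(1)*conj(1) + 1*(exp(2*I*pi/5))*conj(exp(-4*I*pi/5)) + 1*(exp(4*I*pi/5))*conj(exp(2*I*pi/5)) + 1*(exp(-4*I*pi/5))*conj(exp(-2*I*pi/5)) + 1*(exp(-2*I*pi/5))*conj(exp(4*I*pi/5))]
      = (1/5)[(1) + (exp(-4*I*pi/5)) + (exp(2*I*pi/5)) + (exp(-2*I*pi/5)) + (exp(4*I*pi/5))] = 0/5 = 0
  <chi_1*chi_0, chi_4> = (1/5)[1*(1)*conj(1) + 1*(exp(2*I*pi/5))*conj(exp(-2*I*pi/5)) + 1*(exp(4*I*pi/5))*conj(exp(-4*I*pi/5)) + 1*(exp(-4*I*pi/5))*conj(exp(4*I*pi/5)) + 1*(exp(-2*I*pi/5))*conj(exp(2*I*pi/5))]
      = (1/5)[(1) + (exp(4*I*pi/5)) + (exp(-2*I*pi/5)) + (exp(2*I*pi/5)) + (exp(-4*I*pi/5))] = 0/5 = 0
(Exp terms are combined using exp(i*s)*conj(exp(i*t)) = exp(i*(s-t)), and sums of them are collapsed using the identity that for every m > 1 the m distinct m-th roots of unity sum to 0, e.g. 1 + exp(2*I*pi/3) + exp(-2*I*pi/3) = 0.)
Hence the multiplicities are chi_1: 1. Dimension check: dim(chi_1)*dim(chi_0) = 1*1 = 1 and sum (mult * dim) = 1*1 = 1.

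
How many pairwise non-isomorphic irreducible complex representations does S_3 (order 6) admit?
3

Argument: The number of irreducible complex representations of a finite group equals its number of conjugacy classes. Conjugacy classes in S_3 correspond to cycle types, i.e. partitions of 3; there are p(3) = 3 of them, so S_3 (order 6) has exactly 3 irreducible complex representations.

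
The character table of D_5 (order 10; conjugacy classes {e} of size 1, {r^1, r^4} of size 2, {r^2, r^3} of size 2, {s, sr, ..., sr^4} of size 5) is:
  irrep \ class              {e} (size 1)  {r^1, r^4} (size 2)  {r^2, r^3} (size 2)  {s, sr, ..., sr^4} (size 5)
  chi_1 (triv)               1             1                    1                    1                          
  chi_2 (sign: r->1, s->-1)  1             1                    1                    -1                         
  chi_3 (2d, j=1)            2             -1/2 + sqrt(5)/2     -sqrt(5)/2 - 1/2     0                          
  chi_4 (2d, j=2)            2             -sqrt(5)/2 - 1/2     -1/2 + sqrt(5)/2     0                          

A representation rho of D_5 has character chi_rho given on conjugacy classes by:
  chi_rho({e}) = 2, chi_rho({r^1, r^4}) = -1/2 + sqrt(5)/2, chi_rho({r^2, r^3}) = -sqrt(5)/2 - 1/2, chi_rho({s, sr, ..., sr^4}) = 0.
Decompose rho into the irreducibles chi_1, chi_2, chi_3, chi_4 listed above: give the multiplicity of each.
Multiplicities: chi_1: 0, chi_2: 0, chi_3: 1, chi_4: 0.

Solution. Use <chi_rho, chi> = (1/|G|) sum_C |C| * chi_rho(C) * conj(chi(C)) with |G| = 10 for each irreducible chi in the table:
  <chi_rho, chi_1> = (1/10)[1*(2)*conj(1) + 2*(-1/2 + sqrt(5)/2)*conj(1) + 2*(-sqrt(5)/2 - 1/2)*conj(1) + 5*(0)*conj(1)]
      = (1/10)[(2) + (-1 + sqrt(5)) + (-sqrt(5) - 1) + (0)] = 0/10 = 0
  <chi_rho, chi_2> = (1/10)[1*(2)*conj(1) + 2*(-1/2 + sqrt(5)/2)*conj(1) + 2*(-sqrt(5)/2 - 1/2)*conj(1) + 5*(0)*conj(-1)]
      = (1/10)[(2) + (-1 + sqrt(5)) + (-sqrt(5) - 1) + (0)] = 0/10 = 0
  <chi_rho, chi_3> = (1/10)[1*(2)*conj(2) + 2*(-1/2 + sqrt(5)/2)*conj(-1/2 + sqrt(5)/2) + 2*(-sqrt(5)/2 - 1/2)*conj(-sqrt(5)/2 - 1/2) + 5*(0)*conj(0)]
      = (1/10)[(4) + (3 - sqrt(5)) + (sqrt(5) + 3) + (0)] = 10/10 = 1
  <chi_rho, chi_4> = (1/10)[1*(2)*conj(2) + 2*(-1/2 + sqrt(5)/2)*conj(-sqrt(5)/2 - 1/2) + 2*(-sqrt(5)/2 - 1/2)*conj(-1/2 + sqrt(5)/2) + 5*(0)*conj(0)]
      = (1/10)[(4) + (-2) + (-2) + (0)] = 0/10 = 0
Dimension check: dim(rho) = sum (mult * dim) = 0*1 + 0*1 + 1*2 + 0*2 = 2 = chi_rho(e) = 2.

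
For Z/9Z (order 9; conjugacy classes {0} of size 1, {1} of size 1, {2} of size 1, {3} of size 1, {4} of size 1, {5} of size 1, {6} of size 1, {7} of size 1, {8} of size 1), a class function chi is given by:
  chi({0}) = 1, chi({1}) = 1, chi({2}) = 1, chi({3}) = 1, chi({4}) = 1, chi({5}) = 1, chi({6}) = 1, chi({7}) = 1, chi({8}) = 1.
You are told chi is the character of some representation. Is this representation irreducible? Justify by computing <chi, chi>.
Irreducible: <chi, chi> = 1.

Reasoning: <chi, chi> = (1/|G|) sum_C |C| * |chi(C)|^2 = (1/9)[1*|1|^2 + 1*|1|^2 + 1*|1|^2 + 1*|1|^2 + 1*|1|^2 + 1*|1|^2 + 1*|1|^2 + 1*|1|^2 + 1*|1|^2]
  = (1/9)[(1) + (1) + (1) + (1) + (1) + (1) + (1) + (1) + (1)] = 9/9 = 1.
(Exp terms are combined using exp(i*s)*conj(exp(i*t)) = exp(i*(s-t)), and sums of them are collapsed using the identity that for every m > 1 the m distinct m-th roots of unity sum to 0, e.g. 1 + exp(2*I*pi/3) + exp(-2*I*pi/3) = 0.)
A character is irreducible iff <chi, chi> = 1, so this representation is irreducible.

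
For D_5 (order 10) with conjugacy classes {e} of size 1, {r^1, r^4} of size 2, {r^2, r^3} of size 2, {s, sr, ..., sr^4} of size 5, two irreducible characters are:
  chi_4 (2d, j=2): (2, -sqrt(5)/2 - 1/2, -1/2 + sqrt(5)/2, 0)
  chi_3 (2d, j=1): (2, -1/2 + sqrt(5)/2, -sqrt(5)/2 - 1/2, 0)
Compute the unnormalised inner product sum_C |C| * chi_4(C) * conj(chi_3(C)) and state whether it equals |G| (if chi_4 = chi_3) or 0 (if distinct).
Sum = 0; so <chi_4, chi_3> = 0 (distinct irreducibles are orthogonal).

Proof sketch: Compute term by term over conjugacy classes (|C| * chi_4(C) * conj(chi_3(C))):
  1*(2)*conj(2) + 2*(-sqrt(5)/2 - 1/2)*conj(-1/2 + sqrt(5)/2) + 2*(-1/2 + sqrt(5)/2)*conj(-sqrt(5)/2 - 1/2) + 5*(0)*conj(0)
  = (4) + (-2) + (-2) + (0)
  = 0.
Dividing by |G| = 10 gives 0/10 = 0, matching the row-orthogonality relation <chi_4, chi_3> = [chi_4 = chi_3].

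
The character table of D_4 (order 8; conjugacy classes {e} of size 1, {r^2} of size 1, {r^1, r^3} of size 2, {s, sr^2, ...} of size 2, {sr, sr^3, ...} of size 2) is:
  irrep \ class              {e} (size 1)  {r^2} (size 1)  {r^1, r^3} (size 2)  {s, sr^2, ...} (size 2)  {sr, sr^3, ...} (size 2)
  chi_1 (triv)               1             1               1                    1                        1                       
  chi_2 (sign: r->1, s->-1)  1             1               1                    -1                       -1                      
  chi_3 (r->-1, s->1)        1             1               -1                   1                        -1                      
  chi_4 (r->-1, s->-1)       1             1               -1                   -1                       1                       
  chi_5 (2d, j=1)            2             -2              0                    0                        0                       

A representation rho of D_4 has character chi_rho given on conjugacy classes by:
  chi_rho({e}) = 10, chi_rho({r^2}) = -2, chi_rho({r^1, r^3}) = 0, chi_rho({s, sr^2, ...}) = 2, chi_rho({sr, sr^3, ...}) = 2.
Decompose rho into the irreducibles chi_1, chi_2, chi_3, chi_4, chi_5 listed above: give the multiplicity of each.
Multiplicities: chi_1: 2, chi_2: 0, chi_3: 1, chi_4: 1, chi_5: 3.

Details: Use <chi_rho, chi> = (1/|G|) sum_C |C| * chi_rho(C) * conj(chi(C)) with |G| = 8 for each irreducible chi in the table:
  <chi_rho, chi_1> = (1/8)[1*(10)*conj(1) + 1*(-2)*conj(1) + 2*(0)*conj(1) + 2*(2)*conj(1) + 2*(2)*conj(1)]
      = (1/8)[(10) + (-2) + (0) + (4) + (4)] = 16/8 = 2
  <chi_rho, chi_2> = (1/8)[1*(10)*conj(1) + 1*(-2)*conj(1) + 2*(0)*conj(1) + 2*(2)*conj(-1) + 2*(2)*conj(-1)]
      = (1/8)[(10) + (-2) + (0) + (-4) + (-4)] = 0/8 = 0
  <chi_rho, chi_3> = (1/8)[1*(10)*conj(1) + 1*(-2)*conj(1) + 2*(0)*conj(-1) + 2*(2)*conj(1) + 2*(2)*conj(-1)]
      = (1/8)[(10) + (-2) + (0) + (4) + (-4)] = 8/8 = 1
  <chi_rho, chi_4> = (1/8)[1*(10)*conj(1) + 1*(-2)*conj(1) + 2*(0)*conj(-1) + 2*(2)*conj(-1) + 2*(2)*conj(1)]
      = (1/8)[(10) + (-2) + (0) + (-4) + (4)] = 8/8 = 1
  <chi_rho, chi_5> = (1/8)[1*(10)*conj(2) + 1*(-2)*conj(-2) + 2*(0)*conj(0) + 2*(2)*conj(0) + 2*(2)*conj(0)]
      = (1/8)[(20) + (4) + (0) + (0) + (0)] = 24/8 = 3
Dimension check: dim(rho) = sum (mult * dim) = 2*1 + 0*1 + 1*1 + 1*1 + 3*2 = 10 = chi_rho(e) = 10.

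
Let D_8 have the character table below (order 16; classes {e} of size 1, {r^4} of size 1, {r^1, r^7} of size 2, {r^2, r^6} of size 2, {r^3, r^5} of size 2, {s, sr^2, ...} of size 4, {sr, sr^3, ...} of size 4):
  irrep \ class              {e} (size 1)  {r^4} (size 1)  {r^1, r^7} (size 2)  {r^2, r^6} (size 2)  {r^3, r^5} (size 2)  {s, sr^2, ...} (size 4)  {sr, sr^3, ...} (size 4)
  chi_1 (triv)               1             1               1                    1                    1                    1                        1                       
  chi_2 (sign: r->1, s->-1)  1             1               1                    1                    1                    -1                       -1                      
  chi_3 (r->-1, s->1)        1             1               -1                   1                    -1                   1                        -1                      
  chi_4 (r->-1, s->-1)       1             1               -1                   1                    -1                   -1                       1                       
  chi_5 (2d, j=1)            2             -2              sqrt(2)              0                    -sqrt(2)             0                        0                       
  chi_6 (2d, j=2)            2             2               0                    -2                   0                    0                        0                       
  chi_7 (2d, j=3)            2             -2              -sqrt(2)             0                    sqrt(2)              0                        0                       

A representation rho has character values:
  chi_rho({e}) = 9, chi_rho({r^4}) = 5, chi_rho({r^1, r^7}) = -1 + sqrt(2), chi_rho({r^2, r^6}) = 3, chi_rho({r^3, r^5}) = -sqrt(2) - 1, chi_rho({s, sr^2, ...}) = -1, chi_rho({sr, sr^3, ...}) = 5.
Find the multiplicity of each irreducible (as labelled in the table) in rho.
Multiplicities: chi_1: 2, chi_2: 0, chi_3: 0, chi_4: 3, chi_5: 1, chi_6: 1, chi_7: 0.

Proof sketch: Use <chi_rho, chi> = (1/|G|) sum_C |C| * chi_rho(C) * conj(chi(C)) with |G| = 16 for each irreducible chi in the table:
  <chi_rho, chi_1> = (1/16)[1*(9)*conj(1) + 1*(5)*conj(1) + 2*(-1 + sqrt(2))*conj(1) + 2*(3)*conj(1) + 2*(-sqrt(2) - 1)*conj(1) + 4*(-1)*conj(1) + 4*(5)*conj(1)]
      = (1/16)[(9) + (5) + (-2 + 2*sqrt(2)) + (6) + (-2*sqrt(2) - 2) + (-4) + (20)] = 32/16 = 2
  <chi_rho, chi_2> = (1/16)[1*(9)*conj(1) + 1*(5)*conj(1) + 2*(-1 + sqrt(2))*conj(1) + 2*(3)*conj(1) + 2*(-sqrt(2) - 1)*conj(1) + 4*(-1)*conj(-1) + 4*(5)*conj(-1)]
      = (1/16)[(9) + (5) + (-2 + 2*sqrt(2)) + (6) + (-2*sqrt(2) - 2) + (4) + (-20)] = 0/16 = 0
  <chi_rho, chi_3> = (1/16)[1*(9)*conj(1) + 1*(5)*conj(1) + 2*(-1 + sqrt(2))*conj(-1) + 2*(3)*conj(1) + 2*(-sqrt(2) - 1)*conj(-1) + 4*(-1)*conj(1) + 4*(5)*conj(-1)]
      = (1/16)[(9) + (5) + (2 - 2*sqrt(2)) + (6) + (2 + 2*sqrt(2)) + (-4) + (-20)] = 0/16 = 0
  <chi_rho, chi_4> = (1/16)[1*(9)*conj(1) + 1*(5)*conj(1) + 2*(-1 + sqrt(2))*conj(-1) + 2*(3)*conj(1) + 2*(-sqrt(2) - 1)*conj(-1) + 4*(-1)*conj(-1) + 4*(5)*conj(1)]
      = (1/16)[(9) + (5) + (2 - 2*sqrt(2)) + (6) + (2 + 2*sqrt(2)) + (4) + (20)] = 48/16 = 3
  <chi_rho, chi_5> = (1/16)[1*(9)*conj(2) + 1*(5)*conj(-2) + 2*(-1 + sqrt(2))*conj(sqrt(2)) + 2*(3)*conj(0) + 2*(-sqrt(2) - 1)*conj(-sqrt(2)) + 4*(-1)*conj(0) + 4*(5)*conj(0)]
      = (1/16)[(18) + (-10) + (4 - 2*sqrt(2)) + (0) + (2*sqrt(2) + 4) + (0) + (0)] = 16/16 = 1
  <chi_rho, chi_6> = (1/16)[1*(9)*conj(2) + 1*(5)*conj(2) + 2*(-1 + sqrt(2))*conj(0) + 2*(3)*conj(-2) + 2*(-sqrt(2) - 1)*conj(0) + 4*(-1)*conj(0) + 4*(5)*conj(0)]
      = (1/16)[(18) + (10) + (0) + (-12) + (0) + (0) + (0)] = 16/16 = 1
  <chi_rho, chi_7> = (1/16)[1*(9)*conj(2) + 1*(5)*conj(-2) + 2*(-1 + sqrt(2))*conj(-sqrt(2)) + 2*(3)*conj(0) + 2*(-sqrt(2) - 1)*conj(sqrt(2)) + 4*(-1)*conj(0) + 4*(5)*conj(0)]
      = (1/16)[(18) + (-10) + (-4 + 2*sqrt(2)) + (0) + (-4 - 2*sqrt(2)) + (0) + (0)] = 0/16 = 0
Dimension check: dim(rho) = sum (mult * dim) = 2*1 + 0*1 + 0*1 + 3*1 + 1*2 + 1*2 + 0*2 = 9 = chi_rho(e) = 9.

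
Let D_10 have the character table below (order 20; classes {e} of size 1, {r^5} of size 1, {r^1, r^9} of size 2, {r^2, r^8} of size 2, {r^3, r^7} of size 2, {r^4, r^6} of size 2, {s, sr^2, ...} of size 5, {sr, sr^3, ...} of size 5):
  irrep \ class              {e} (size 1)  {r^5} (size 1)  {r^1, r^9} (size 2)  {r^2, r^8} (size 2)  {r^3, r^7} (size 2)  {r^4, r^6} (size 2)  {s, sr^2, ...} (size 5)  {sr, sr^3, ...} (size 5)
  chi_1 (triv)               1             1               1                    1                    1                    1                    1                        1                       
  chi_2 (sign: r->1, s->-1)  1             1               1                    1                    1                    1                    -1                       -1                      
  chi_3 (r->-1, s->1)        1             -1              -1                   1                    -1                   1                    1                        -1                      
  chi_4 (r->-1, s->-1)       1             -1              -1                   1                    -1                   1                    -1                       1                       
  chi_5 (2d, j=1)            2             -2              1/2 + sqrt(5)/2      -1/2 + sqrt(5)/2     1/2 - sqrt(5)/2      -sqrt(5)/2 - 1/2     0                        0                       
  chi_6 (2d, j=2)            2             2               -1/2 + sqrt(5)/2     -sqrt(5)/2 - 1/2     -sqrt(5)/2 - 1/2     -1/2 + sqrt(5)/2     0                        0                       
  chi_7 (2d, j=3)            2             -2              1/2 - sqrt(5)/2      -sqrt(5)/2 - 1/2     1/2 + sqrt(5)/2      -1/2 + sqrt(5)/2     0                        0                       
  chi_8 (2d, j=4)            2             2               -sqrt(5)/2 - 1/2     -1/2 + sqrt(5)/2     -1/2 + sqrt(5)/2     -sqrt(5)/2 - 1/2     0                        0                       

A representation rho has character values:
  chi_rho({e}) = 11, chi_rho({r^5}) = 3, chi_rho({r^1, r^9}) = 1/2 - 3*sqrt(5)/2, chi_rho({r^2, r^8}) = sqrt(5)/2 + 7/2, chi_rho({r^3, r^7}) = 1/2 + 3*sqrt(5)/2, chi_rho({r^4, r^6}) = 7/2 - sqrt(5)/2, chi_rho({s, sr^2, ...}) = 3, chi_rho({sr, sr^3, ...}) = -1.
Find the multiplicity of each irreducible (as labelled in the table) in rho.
Multiplicities: chi_1: 2, chi_2: 1, chi_3: 2, chi_4: 0, chi_5: 0, chi_6: 0, chi_7: 1, chi_8: 2.

Use <chi_rho, chi> = (1/|G|) sum_C |C| * chi_rho(C) * conj(chi(C)) with |G| = 20 for each irreducible chi in the table:
  <chi_rho, chi_1> = (1/20)[1*(11)*conj(1) + 1*(3)*conj(1) + 2*(1/2 - 3*sqrt(5)/2)*conj(1) + 2*(sqrt(5)/2 + 7/2)*conj(1) + 2*(1/2 + 3*sqrt(5)/2)*conj(1) + 2*(7/2 - sqrt(5)/2)*conj(1) + 5*(3)*conj(1) + 5*(-1)*conj(1)]
      = (1/20)[(11) + (3) + (1 - 3*sqrt(5)) + (sqrt(5) + 7) + (1 + 3*sqrt(5)) + (7 - sqrt(5)) + (15) + (-5)] = 40/20 = 2
  <chi_rho, chi_2> = (1/20)[1*(11)*conj(1) + 1*(3)*conj(1) + 2*(1/2 - 3*sqrt(5)/2)*conj(1) + 2*(sqrt(5)/2 + 7/2)*conj(1) + 2*(1/2 + 3*sqrt(5)/2)*conj(1) + 2*(7/2 - sqrt(5)/2)*conj(1) + 5*(3)*conj(-1) + 5*(-1)*conj(-1)]
      = (1/20)[(11) + (3) + (1 - 3*sqrt(5)) + (sqrt(5) + 7) + (1 + 3*sqrt(5)) + (7 - sqrt(5)) + (-15) + (5)] = 20/20 = 1
  <chi_rho, chi_3> = (1/20)[1*(11)*conj(1) + 1*(3)*conj(-1) + 2*(1/2 - 3*sqrt(5)/2)*conj(-1) + 2*(sqrt(5)/2 + 7/2)*conj(1) + 2*(1/2 + 3*sqrt(5)/2)*conj(-1) + 2*(7/2 - sqrt(5)/2)*conj(1) + 5*(3)*conj(1) + 5*(-1)*conj(-1)]
      = (1/20)[(11) + (-3) + (-1 + 3*sqrt(5)) + (sqrt(5) + 7) + (-3*sqrt(5) - 1) + (7 - sqrt(5)) + (15) + (5)] = 40/20 = 2
  <chi_rho, chi_4> = (1/20)[1*(11)*conj(1) + 1*(3)*conj(-1) + 2*(1/2 - 3*sqrt(5)/2)*conj(-1) + 2*(sqrt(5)/2 + 7/2)*conj(1) + 2*(1/2 + 3*sqrt(5)/2)*conj(-1) + 2*(7/2 - sqrt(5)/2)*conj(1) + 5*(3)*conj(-1) + 5*(-1)*conj(1)]
      = (1/20)[(11) + (-3) + (-1 + 3*sqrt(5)) + (sqrt(5) + 7) + (-3*sqrt(5) - 1) + (7 - sqrt(5)) + (-15) + (-5)] = 0/20 = 0
  <chi_rho, chi_5> = (1/20)[1*(11)*conj(2) + 1*(3)*conj(-2) + 2*(1/2 - 3*sqrt(5)/2)*conj(1/2 + sqrt(5)/2) + 2*(sqrt(5)/2 + 7/2)*conj(-1/2 + sqrt(5)/2) + 2*(1/2 + 3*sqrt(5)/2)*conj(1/2 - sqrt(5)/2) + 2*(7/2 - sqrt(5)/2)*conj(-sqrt(5)/2 - 1/2) + 5*(3)*conj(0) + 5*(-1)*conj(0)]
      = (1/20)[(22) + (-6) + (-7 - sqrt(5)) + (-1 + 3*sqrt(5)) + (-7 + sqrt(5)) + (-3*sqrt(5) - 1) + (0) + (0)] = 0/20 = 0
  <chi_rho, chi_6> = (1/20)[1*(11)*conj(2) + 1*(3)*conj(2) + 2*(1/2 - 3*sqrt(5)/2)*conj(-1/2 + sqrt(5)/2) + 2*(sqrt(5)/2 + 7/2)*conj(-sqrt(5)/2 - 1/2) + 2*(1/2 + 3*sqrt(5)/2)*conj(-sqrt(5)/2 - 1/2) + 2*(7/2 - sqrt(5)/2)*conj(-1/2 + sqrt(5)/2) + 5*(3)*conj(0) + 5*(-1)*conj(0)]
      = (1/20)[(22) + (6) + (-8 + 2*sqrt(5)) + (-4*sqrt(5) - 6) + (-8 - 2*sqrt(5)) + (-6 + 4*sqrt(5)) + (0) + (0)] = 0/20 = 0
  <chi_rho, chi_7> = (1/20)[1*(11)*conj(2) + 1*(3)*conj(-2) + 2*(1/2 - 3*sqrt(5)/2)*conj(1/2 - sqrt(5)/2) + 2*(sqrt(5)/2 + 7/2)*conj(-sqrt(5)/2 - 1/2) + 2*(1/2 + 3*sqrt(5)/2)*conj(1/2 + sqrt(5)/2) + 2*(7/2 - sqrt(5)/2)*conj(-1/2 + sqrt(5)/2) + 5*(3)*conj(0) + 5*(-1)*conj(0)]
      = (1/20)[(22) + (-6) + (8 - 2*sqrt(5)) + (-4*sqrt(5) - 6) + (2*sqrt(5) + 8) + (-6 + 4*sqrt(5)) + (0) + (0)] = 20/20 = 1
  <chi_rho, chi_8> = (1/20)[1*(11)*conj(2) + 1*(3)*conj(2) + 2*(1/2 - 3*sqrt(5)/2)*conj(-sqrt(5)/2 - 1/2) + 2*(sqrt(5)/2 + 7/2)*conj(-1/2 + sqrt(5)/2) + 2*(1/2 + 3*sqrt(5)/2)*conj(-1/2 + sqrt(5)/2) + 2*(7/2 - sqrt(5)/2)*conj(-sqrt(5)/2 - 1/2) + 5*(3)*conj(0) + 5*(-1)*conj(0)]
      = (1/20)[(22) + (6) + (sqrt(5) + 7) + (-1 + 3*sqrt(5)) + (7 - sqrt(5)) + (-3*sqrt(5) - 1) + (0) + (0)] = 40/20 = 2
Dimension check: dim(rho) = sum (mult * dim) = 2*1 + 1*1 + 2*1 + 0*1 + 0*2 + 0*2 + 1*2 + 2*2 = 11 = chi_rho(e) = 11.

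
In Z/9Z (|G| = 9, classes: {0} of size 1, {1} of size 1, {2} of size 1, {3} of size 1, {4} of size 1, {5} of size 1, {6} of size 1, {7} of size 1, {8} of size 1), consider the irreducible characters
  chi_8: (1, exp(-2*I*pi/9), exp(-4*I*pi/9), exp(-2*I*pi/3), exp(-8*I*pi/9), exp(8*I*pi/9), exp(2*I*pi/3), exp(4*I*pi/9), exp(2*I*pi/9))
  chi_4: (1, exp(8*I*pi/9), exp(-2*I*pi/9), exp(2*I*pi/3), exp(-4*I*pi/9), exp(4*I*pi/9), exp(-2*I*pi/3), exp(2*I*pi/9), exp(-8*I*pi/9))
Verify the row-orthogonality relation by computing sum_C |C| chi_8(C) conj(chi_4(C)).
Sum = 0; so <chi_8, chi_4> = 0 (distinct irreducibles are orthogonal).

Compute term by term over conjugacy classes (|C| * chi_8(C) * conj(chi_4(C))):
  1*(1)*conj(1) + 1*(exp(-2*I*pi/9))*conj(exp(8*I*pi/9)) + 1*(exp(-4*I*pi/9))*conj(exp(-2*I*pi/9)) + 1*(exp(-2*I*pi/3))*conj(exp(2*I*pi/3)) + 1*(exp(-8*I*pi/9))*conj(exp(-4*I*pi/9)) + 1*(exp(8*I*pi/9))*conj(exp(4*I*pi/9)) + 1*(exp(2*I*pi/3))*conj(exp(-2*I*pi/3)) + 1*(exp(4*I*pi/9))*conj(exp(2*I*pi/9)) + 1*(exp(2*I*pi/9))*conj(exp(-8*I*pi/9))
  = (1) + (exp(8*I*pi/9)) + (exp(-2*I*pi/9)) + (exp(2*I*pi/3)) + (exp(-4*I*pi/9)) + (exp(4*I*pi/9)) + (exp(-2*I*pi/3)) + (exp(2*I*pi/9)) + (exp(-8*I*pi/9))
  = 0.
(Exp terms are combined using exp(i*s)*conj(exp(i*t)) = exp(i*(s-t)), and sums of them are collapsed using the identity that for every m > 1 the m distinct m-th roots of unity sum to 0, e.g. 1 + exp(2*I*pi/3) + exp(-2*I*pi/3) = 0.)
Dividing by |G| = 9 gives 0/9 = 0, matching the row-orthogonality relation <chi_8, chi_4> = [chi_8 = chi_4].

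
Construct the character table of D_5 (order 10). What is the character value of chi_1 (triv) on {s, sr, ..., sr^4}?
Conjugacy classes: {e} of size 1, {r^1, r^4} of size 2, {r^2, r^3} of size 2, {s, sr, ..., sr^4} of size 5.
Character table:
  irrep \ class              {e} (size 1)  {r^1, r^4} (size 2)  {r^2, r^3} (size 2)  {s, sr, ..., sr^4} (size 5)
  chi_1 (triv)               1             1                    1                    1                          
  chi_2 (sign: r->1, s->-1)  1             1                    1                    -1                         
  chi_3 (2d, j=1)            2             -1/2 + sqrt(5)/2     -sqrt(5)/2 - 1/2     0                          
  chi_4 (2d, j=2)            2             -sqrt(5)/2 - 1/2     -1/2 + sqrt(5)/2     0                          

Spot check: chi_1 (triv) on {s, sr, ..., sr^4} = 1.

Working: D_5 has order 2*5 = 10 with 4 conjugacy classes, hence 4 irreducibles. Sum of squared dims 1 + 1 + 4 + 4 = 10 = |G|. Linear characters come from the abelianisation; the 2-dimensional irreps have character r^k -> 2*cos(2*pi*j*k/5), reflections -> 0.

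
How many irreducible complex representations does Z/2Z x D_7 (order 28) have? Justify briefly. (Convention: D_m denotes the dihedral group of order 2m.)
10

Solution. The number of irreducible complex representations of a finite group equals its number of conjugacy classes. For a direct product, #classes(G x H) = #classes(G) * #classes(H). Z/2Z has 2 classes (abelian), D_7 has 5 classes, so 2 * 5 = 10, so Z/2Z x D_7 (order 28) has exactly 10 irreducible complex representations.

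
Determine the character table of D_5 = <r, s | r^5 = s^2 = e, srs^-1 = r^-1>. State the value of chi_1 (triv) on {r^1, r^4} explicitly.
Conjugacy classes: {e} of size 1, {r^1, r^4} of size 2, {r^2, r^3} of size 2, {s, sr, ..., sr^4} of size 5.
Character table:
  irrep \ class              {e} (size 1)  {r^1, r^4} (size 2)  {r^2, r^3} (size 2)  {s, sr, ..., sr^4} (size 5)
  chi_1 (triv)               1             1                    1                    1                          
  chi_2 (sign: r->1, s->-1)  1             1                    1                    -1                         
  chi_3 (2d, j=1)            2             -1/2 + sqrt(5)/2     -sqrt(5)/2 - 1/2     0                          
  chi_4 (2d, j=2)            2             -sqrt(5)/2 - 1/2     -1/2 + sqrt(5)/2     0                          

Spot check: chi_1 (triv) on {r^1, r^4} = 1.

Explanation: D_5 has order 2*5 = 10 with 4 conjugacy classes, hence 4 irreducibles. Sum of squared dims 1 + 1 + 4 + 4 = 10 = |G|. Linear characters come from the abelianisation; the 2-dimensional irreps have character r^k -> 2*cos(2*pi*j*k/5), reflections -> 0.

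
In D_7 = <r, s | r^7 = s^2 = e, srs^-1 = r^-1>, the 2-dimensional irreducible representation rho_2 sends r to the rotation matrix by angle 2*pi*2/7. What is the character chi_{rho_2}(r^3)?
chi_{rho_2}(r^3) = 2*cos(2*pi*2*3/7) = 2*cos(2*pi/7)

Details: rho_2(r^3) is rotation by angle 2*pi*2*3/7, whose trace is 2*cos(2*pi*2*3/7) = 2*cos(2*pi/7).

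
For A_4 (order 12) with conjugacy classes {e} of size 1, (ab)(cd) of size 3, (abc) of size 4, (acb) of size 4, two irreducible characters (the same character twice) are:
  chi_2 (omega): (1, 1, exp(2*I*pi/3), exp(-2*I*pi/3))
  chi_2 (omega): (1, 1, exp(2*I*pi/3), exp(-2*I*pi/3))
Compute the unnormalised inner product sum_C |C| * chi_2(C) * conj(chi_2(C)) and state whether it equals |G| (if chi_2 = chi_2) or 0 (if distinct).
Sum = 12 = |G| = 12; so <chi_2, chi_2> = 1 (norm-1 confirms irreducibility).

Solution. Compute term by term over conjugacy classes (|C| * chi_2(C) * conj(chi_2(C))):
  1*(1)*conj(1) + 3*(1)*conj(1) + 4*(exp(2*I*pi/3))*conj(exp(2*I*pi/3)) + 4*(exp(-2*I*pi/3))*conj(exp(-2*I*pi/3))
  = (1) + (3) + (4) + (4)
  = 12.
(Exp terms are combined using exp(i*s)*conj(exp(i*t)) = exp(i*(s-t)), and sums of them are collapsed using the identity that for every m > 1 the m distinct m-th roots of unity sum to 0, e.g. 1 + exp(2*I*pi/3) + exp(-2*I*pi/3) = 0.)
Dividing by |G| = 12 gives 12/12 = 1, matching the row-orthogonality relation <chi_2, chi_2> = [chi_2 = chi_2].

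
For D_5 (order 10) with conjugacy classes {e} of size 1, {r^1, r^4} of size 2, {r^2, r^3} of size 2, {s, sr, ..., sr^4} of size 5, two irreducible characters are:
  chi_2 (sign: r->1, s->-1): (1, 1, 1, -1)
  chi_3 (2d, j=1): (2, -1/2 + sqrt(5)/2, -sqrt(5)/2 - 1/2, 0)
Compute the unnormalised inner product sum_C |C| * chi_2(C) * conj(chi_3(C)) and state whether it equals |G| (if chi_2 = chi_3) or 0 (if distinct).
Sum = 0; so <chi_2, chi_3> = 0 (distinct irreducibles are orthogonal).

Compute term by term over conjugacy classes (|C| * chi_2(C) * conj(chi_3(C))):
  1*(1)*conj(2) + 2*(1)*conj(-1/2 + sqrt(5)/2) + 2*(1)*conj(-sqrt(5)/2 - 1/2) + 5*(-1)*conj(0)
  = (2) + (-1 + sqrt(5)) + (-sqrt(5) - 1) + (0)
  = 0.
Dividing by |G| = 10 gives 0/10 = 0, matching the row-orthogonality relation <chi_2, chi_3> = [chi_2 = chi_3].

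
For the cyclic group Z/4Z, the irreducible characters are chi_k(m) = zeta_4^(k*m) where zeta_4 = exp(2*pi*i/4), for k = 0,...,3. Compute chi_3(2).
chi_3(2) = zeta_4^6 = -1

Explanation: chi_3(2) = zeta_4^(3*2) = zeta_4^6. Since zeta_4^4 = 1, this equals zeta_4^2 = exp(2*pi*i*2/4) = -1.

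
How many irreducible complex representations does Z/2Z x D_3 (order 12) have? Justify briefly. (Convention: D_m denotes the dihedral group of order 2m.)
6

Derivation: The number of irreducible complex representations of a finite group equals its number of conjugacy classes. For a direct product, #classes(G x H) = #classes(G) * #classes(H). Z/2Z has 2 classes (abelian), D_3 has 3 classes, so 2 * 3 = 6, so Z/2Z x D_3 (order 12) has exactly 6 irreducible complex representations.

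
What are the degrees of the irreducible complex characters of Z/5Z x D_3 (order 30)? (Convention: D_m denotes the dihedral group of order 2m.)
Dimensions: 1, 1, 1, 1, 1, 1, 1, 1, 1, 1, 2, 2, 2, 2, 2

Reasoning: There are 15 irreducibles (= number of conjugacy classes). Their dimensions d_i satisfy sum d_i^2 = |G| = 30: 1 + 1 + 1 + 1 + 1 + 1 + 1 + 1 + 1 + 1 + 4 + 4 + 4 + 4 + 4 = 30. (For the product with Z/5Z: each of the 5 1-dim characters of Z/5Z tensors with each irrep of D_3, giving 5 copies of each D_3-dimension.)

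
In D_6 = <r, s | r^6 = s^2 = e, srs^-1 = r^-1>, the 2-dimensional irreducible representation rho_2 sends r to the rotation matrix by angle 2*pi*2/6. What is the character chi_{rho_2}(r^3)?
chi_{rho_2}(r^3) = 2*cos(2*pi*2*3/6) = 2

Solution. rho_2(r^3) is rotation by angle 2*pi*2*3/6, whose trace is 2*cos(2*pi*2*3/6) = 2.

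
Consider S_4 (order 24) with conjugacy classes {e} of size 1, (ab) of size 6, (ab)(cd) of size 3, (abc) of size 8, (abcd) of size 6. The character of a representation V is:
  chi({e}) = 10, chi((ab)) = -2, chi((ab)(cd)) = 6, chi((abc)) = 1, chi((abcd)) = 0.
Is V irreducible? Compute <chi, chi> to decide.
Not irreducible (reducible): <chi, chi> = 10 > 1.

Why: <chi, chi> = (1/|G|) sum_C |C| * |chi(C)|^2 = (1/24)[1*|10|^2 + 6*|-2|^2 + 3*|6|^2 + 8*|1|^2 + 6*|0|^2]
  = (1/24)[(100) + (24) + (108) + (8) + (0)] = 240/24 = 10.
A character is irreducible iff <chi, chi> = 1, so this representation is reducible.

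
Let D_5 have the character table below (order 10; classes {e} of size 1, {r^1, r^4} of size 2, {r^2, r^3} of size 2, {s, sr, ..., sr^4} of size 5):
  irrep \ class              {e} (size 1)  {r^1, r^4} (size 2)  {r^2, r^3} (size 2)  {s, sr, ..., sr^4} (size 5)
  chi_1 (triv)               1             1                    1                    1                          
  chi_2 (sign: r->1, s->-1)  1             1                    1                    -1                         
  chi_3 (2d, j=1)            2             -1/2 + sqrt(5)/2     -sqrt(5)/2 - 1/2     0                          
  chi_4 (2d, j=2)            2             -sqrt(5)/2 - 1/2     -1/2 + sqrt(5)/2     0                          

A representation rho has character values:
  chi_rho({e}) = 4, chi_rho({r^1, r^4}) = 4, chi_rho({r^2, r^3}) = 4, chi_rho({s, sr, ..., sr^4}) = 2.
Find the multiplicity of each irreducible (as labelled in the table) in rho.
Multiplicities: chi_1: 3, chi_2: 1, chi_3: 0, chi_4: 0.

Reasoning: Use <chi_rho, chi> = (1/|G|) sum_C |C| * chi_rho(C) * conj(chi(C)) with |G| = 10 for each irreducible chi in the table:
  <chi_rho, chi_1> = (1/10)[1*(4)*conj(1) + 2*(4)*conj(1) + 2*(4)*conj(1) + 5*(2)*conj(1)]
      = (1/10)[(4) + (8) + (8) + (10)] = 30/10 = 3
  <chi_rho, chi_2> = (1/10)[1*(4)*conj(1) + 2*(4)*conj(1) + 2*(4)*conj(1) + 5*(2)*conj(-1)]
      = (1/10)[(4) + (8) + (8) + (-10)] = 10/10 = 1
  <chi_rho, chi_3> = (1/10)[1*(4)*conj(2) + 2*(4)*conj(-1/2 + sqrt(5)/2) + 2*(4)*conj(-sqrt(5)/2 - 1/2) + 5*(2)*conj(0)]
      = (1/10)[(8) + (-4 + 4*sqrt(5)) + (-4*sqrt(5) - 4) + (0)] = 0/10 = 0
  <chi_rho, chi_4> = (1/10)[1*(4)*conj(2) + 2*(4)*conj(-sqrt(5)/2 - 1/2) + 2*(4)*conj(-1/2 + sqrt(5)/2) + 5*(2)*conj(0)]
      = (1/10)[(8) + (-4*sqrt(5) - 4) + (-4 + 4*sqrt(5)) + (0)] = 0/10 = 0
Dimension check: dim(rho) = sum (mult * dim) = 3*1 + 1*1 + 0*2 + 0*2 = 4 = chi_rho(e) = 4.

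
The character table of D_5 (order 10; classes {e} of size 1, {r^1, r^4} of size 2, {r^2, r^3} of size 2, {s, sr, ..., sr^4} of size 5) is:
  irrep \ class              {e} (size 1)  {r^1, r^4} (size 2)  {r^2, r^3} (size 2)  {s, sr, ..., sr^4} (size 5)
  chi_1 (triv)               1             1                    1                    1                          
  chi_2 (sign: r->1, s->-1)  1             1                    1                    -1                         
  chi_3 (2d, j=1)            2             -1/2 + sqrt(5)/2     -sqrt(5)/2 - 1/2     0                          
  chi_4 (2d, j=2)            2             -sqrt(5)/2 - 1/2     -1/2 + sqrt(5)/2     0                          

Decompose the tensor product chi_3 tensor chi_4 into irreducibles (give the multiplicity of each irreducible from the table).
chi_3 tensor chi_4 = chi_3 + chi_4 (all other irreducibles have multiplicity 0).

Proof sketch: The character of a tensor product is the pointwise product (chi_3 * chi_4)(C) = chi_3(C) * chi_4(C):
  {e}: (2)*(2), {r^1, r^4}: (-1/2 + sqrt(5)/2)*(-sqrt(5)/2 - 1/2), {r^2, r^3}: (-sqrt(5)/2 - 1/2)*(-1/2 + sqrt(5)/2), {s, sr, ..., sr^4}: (0)*(0)
so (chi_3 * chi_4) takes values
  {e} -> 4, {r^1, r^4} -> -1, {r^2, r^3} -> -1, {s, sr, ..., sr^4} -> 0.
Now take the inner product of this character with each irreducible chi from the table, <chi_3*chi_4, chi> = (1/10) sum_C |C| (chi_3*chi_4)(C) conj(chi(C)):
  <chi_3*chi_4, chi_1> = (1/10)[1*(4)*conj(1) + 2*(-1)*conj(1) + 2*(-1)*conj(1) + 5*(0)*conj(1)]
      = (1/10)[(4) + (-2) + (-2) + (0)] = 0/10 = 0
  <chi_3*chi_4, chi_2> = (1/10)[1*(4)*conj(1) + 2*(-1)*conj(1) + 2*(-1)*conj(1) + 5*(0)*conj(-1)]
      = (1/10)[(4) + (-2) + (-2) + (0)] = 0/10 = 0
  <chi_3*chi_4, chi_3> = (1/10)[1*(4)*conj(2) + 2*(-1)*conj(-1/2 + sqrt(5)/2) + 2*(-1)*conj(-sqrt(5)/2 - 1/2) + 5*(0)*conj(0)]
      = (1/10)[(8) + (1 - sqrt(5)) + (1 + sqrt(5)) + (0)] = 10/10 = 1
  <chi_3*chi_4, chi_4> = (1/10)[1*(4)*conj(2) + 2*(-1)*conj(-sqrt(5)/2 - 1/2) + 2*(-1)*conj(-1/2 + sqrt(5)/2) + 5*(0)*conj(0)]
      = (1/10)[(8) + (1 + sqrt(5)) + (1 - sqrt(5)) + (0)] = 10/10 = 1
Hence the multiplicities are chi_3: 1, chi_4: 1. Dimension check: dim(chi_3)*dim(chi_4) = 2*2 = 4 and sum (mult * dim) = 1*2 + 1*2 = 4.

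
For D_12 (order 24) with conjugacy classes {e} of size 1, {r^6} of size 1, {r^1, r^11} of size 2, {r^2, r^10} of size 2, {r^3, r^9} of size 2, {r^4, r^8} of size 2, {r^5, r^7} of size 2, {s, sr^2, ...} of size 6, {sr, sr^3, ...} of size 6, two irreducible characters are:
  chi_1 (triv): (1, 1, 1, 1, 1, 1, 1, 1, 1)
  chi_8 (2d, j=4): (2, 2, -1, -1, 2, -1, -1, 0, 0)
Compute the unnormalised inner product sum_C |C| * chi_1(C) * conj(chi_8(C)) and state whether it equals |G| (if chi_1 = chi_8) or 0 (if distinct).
Sum = 0; so <chi_1, chi_8> = 0 (distinct irreducibles are orthogonal).

Working: Compute term by term over conjugacy classes (|C| * chi_1(C) * conj(chi_8(C))):
  1*(1)*conj(2) + 1*(1)*conj(2) + 2*(1)*conj(-1) + 2*(1)*conj(-1) + 2*(1)*conj(2) + 2*(1)*conj(-1) + 2*(1)*conj(-1) + 6*(1)*conj(0) + 6*(1)*conj(0)
  = (2) + (2) + (-2) + (-2) + (4) + (-2) + (-2) + (0) + (0)
  = 0.
Dividing by |G| = 24 gives 0/24 = 0, matching the row-orthogonality relation <chi_1, chi_8> = [chi_1 = chi_8].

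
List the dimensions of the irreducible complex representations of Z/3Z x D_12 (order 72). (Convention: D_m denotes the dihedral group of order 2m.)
Dimensions: 1, 1, 1, 1, 1, 1, 1, 1, 1, 1, 1, 1, 2, 2, 2, 2, 2, 2, 2, 2, 2, 2, 2, 2, 2, 2, 2

There are 27 irreducibles (= number of conjugacy classes). Their dimensions d_i satisfy sum d_i^2 = |G| = 72: 1 + 1 + 1 + 1 + 1 + 1 + 1 + 1 + 1 + 1 + 1 + 1 + 4 + 4 + 4 + 4 + 4 + 4 + 4 + 4 + 4 + 4 + 4 + 4 + 4 + 4 + 4 = 72. (For the product with Z/3Z: each of the 3 1-dim characters of Z/3Z tensors with each irrep of D_12, giving 3 copies of each D_12-dimension.)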